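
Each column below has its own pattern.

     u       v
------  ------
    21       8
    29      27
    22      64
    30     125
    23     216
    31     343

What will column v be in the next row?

Column u: alternating steps +8, −7, +8, −7, …; 21, 29, 22, 30, 23, 31 → 24.
Column v: perfect cubes: 2³, 3³, 4³, …; 8, 27, 64, 125, 216, 343 → 512.

512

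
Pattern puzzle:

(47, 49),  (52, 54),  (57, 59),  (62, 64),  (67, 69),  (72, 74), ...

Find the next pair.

(77, 79)

First value: +5 each step, so 47, 52, 57, 62, 67, 72 → 77.
For the second value, always 2 more than the first value: 49, 54, 59, 64, 69, 74 → 79.
Putting it together: (77, 79).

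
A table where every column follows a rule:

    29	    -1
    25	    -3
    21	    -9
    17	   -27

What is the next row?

First component: −4 each step; 29, 25, 21, 17 → 13.
Second component goes -1, -3, -9, -27 → -81 (×3 each step).
Combining the parts gives 13  -81.

13  -81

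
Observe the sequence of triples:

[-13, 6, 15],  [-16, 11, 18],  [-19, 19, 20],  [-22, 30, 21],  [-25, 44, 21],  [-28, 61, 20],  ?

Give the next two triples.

First value: -13, -16, -19, -22, -25, -28 → -31 → -34 (−3 each step).
Second value: differences are 5, 8, 11, … (increasing by 3 each time), so 6, 11, 19, 30, 44, 61 → 81 → 104.
For the third value, differences are 3, 2, 1, … (decreasing by 1 each time): 15, 18, 20, 21, 21, 20 → 18 → 15.
So the next two triples are [-31, 81, 18] and [-34, 104, 15].

[-31, 81, 18], [-34, 104, 15]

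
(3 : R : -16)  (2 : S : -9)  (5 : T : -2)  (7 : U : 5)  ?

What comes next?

(12 : V : 12)

For the first value, each term is the sum of the two before it: 3, 2, 5, 7 → 12.
Letter: letters move forward 1 place in the alphabet; R, S, T, U → V.
Third value: +7 each step, so -16, -9, -2, 5 → 12.
Combining the parts gives (12 : V : 12).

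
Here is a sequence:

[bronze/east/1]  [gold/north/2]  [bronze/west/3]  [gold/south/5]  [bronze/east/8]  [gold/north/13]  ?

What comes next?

Rank: bronze, gold, bronze, gold, bronze, gold → bronze (alternates bronze ↔ gold).
Direction — repeats east → north → west → south: east, north, west, south, east, north → west.
For the third entry, each term is the sum of the two before it: 1, 2, 3, 5, 8, 13 → 21.
Combining the parts gives [bronze/west/21].

[bronze/west/21]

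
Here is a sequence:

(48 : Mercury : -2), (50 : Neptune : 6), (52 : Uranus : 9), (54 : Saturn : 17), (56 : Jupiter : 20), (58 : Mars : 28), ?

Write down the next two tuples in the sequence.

(60 : Earth : 31), (62 : Venus : 39)

First coordinate goes 48, 50, 52, 54, 56, 58 → 60 → 62 (+2 each step).
Planet — runs backward through the planets Mercury→Neptune: Mercury, Neptune, Uranus, Saturn, Jupiter, Mars → Earth → Venus.
Third coordinate: -2, 6, 9, 17, 20, 28 → 31 → 39 (alternating steps +8, +3, +8, +3, …).
So the next two tuples are (60 : Earth : 31) and (62 : Venus : 39).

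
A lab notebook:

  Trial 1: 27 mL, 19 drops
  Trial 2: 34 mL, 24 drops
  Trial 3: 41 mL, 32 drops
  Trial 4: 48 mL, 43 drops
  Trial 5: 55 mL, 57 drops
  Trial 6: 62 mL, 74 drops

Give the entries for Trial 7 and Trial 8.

ML goes 27, 34, 41, 48, 55, 62 → 69 → 76 (+7 each step).
Drops — differences are 5, 8, 11, … (increasing by 3 each time): 19, 24, 32, 43, 57, 74 → 94 → 117.
So the next two records are 69 mL, 94 drops and 76 mL, 117 drops.

69 mL, 94 drops; 76 mL, 117 drops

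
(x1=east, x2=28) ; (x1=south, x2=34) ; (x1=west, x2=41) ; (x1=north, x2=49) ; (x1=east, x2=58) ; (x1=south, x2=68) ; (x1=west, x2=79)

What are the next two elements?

(x1=north, x2=91), (x1=east, x2=104)

X1: repeats east → south → west → north, so east, south, west, north, east, south, west → north → east.
X2: differences are 6, 7, 8, … (increasing by 1 each time); 28, 34, 41, 49, 58, 68, 79 → 91 → 104.
So the next two elements are (x1=north, x2=91) and (x1=east, x2=104).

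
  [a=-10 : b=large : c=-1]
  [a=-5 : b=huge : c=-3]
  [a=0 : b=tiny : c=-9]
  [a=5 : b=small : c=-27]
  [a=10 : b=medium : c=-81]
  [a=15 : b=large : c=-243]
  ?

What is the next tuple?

[a=20 : b=huge : c=-729]

A goes -10, -5, 0, 5, 10, 15 → 20 (+5 each step).
B goes large, huge, tiny, small, medium, large → huge (repeats large → huge → tiny → small → medium).
C — ×3 each step: -1, -3, -9, -27, -81, -243 → -729.
Combining the parts gives [a=20 : b=huge : c=-729].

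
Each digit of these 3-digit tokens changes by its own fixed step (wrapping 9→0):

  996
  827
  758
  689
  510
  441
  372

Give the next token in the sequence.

203

First digit: −1 each step, mod 10; 9, 8, 7, 6, 5, 4, 3 → 2.
Second digit: +3 each step, mod 10; 9, 2, 5, 8, 1, 4, 7 → 0.
Third digit: +1 each step, mod 10; 6, 7, 8, 9, 0, 1, 2 → 3.
So the next token is 203.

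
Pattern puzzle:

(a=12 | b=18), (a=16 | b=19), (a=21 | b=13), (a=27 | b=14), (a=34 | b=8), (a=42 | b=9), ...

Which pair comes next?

(a=51 | b=3)

A — differences are 4, 5, 6, … (increasing by 1 each time): 12, 16, 21, 27, 34, 42 → 51.
B: alternating steps +1, −6, +1, −6, …, so 18, 19, 13, 14, 8, 9 → 3.
So the next pair is (a=51 | b=3).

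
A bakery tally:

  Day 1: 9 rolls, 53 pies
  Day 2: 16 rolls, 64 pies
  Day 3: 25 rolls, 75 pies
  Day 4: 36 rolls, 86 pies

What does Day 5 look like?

49 rolls, 97 pies

Rolls goes 9, 16, 25, 36 → 49 (perfect squares: 3², 4², 5², …).
Pies: 53, 64, 75, 86 → 97 (+11 each step).
Combining the parts gives 49 rolls, 97 pies.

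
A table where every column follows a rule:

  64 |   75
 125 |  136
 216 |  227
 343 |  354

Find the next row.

First component: perfect cubes: 4³, 5³, 6³, …, so 64, 125, 216, 343 → 512.
Second component: 75, 136, 227, 354 → 523 (always 11 more than the first component).
Combining the parts gives 512  523.

512  523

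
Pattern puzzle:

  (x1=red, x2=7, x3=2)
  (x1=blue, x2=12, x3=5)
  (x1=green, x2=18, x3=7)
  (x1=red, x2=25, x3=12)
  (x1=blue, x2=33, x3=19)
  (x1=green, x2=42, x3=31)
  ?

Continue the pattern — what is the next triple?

(x1=red, x2=52, x3=50)

X1 goes red, blue, green, red, blue, green → red (repeats red → blue → green).
For the x2, differences are 5, 6, 7, … (increasing by 1 each time): 7, 12, 18, 25, 33, 42 → 52.
X3: each term is the sum of the two before it, so 2, 5, 7, 12, 19, 31 → 50.
Combining the parts gives (x1=red, x2=52, x3=50).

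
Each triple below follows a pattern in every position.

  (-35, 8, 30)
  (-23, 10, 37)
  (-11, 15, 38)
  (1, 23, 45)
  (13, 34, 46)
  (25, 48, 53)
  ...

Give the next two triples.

First part — +12 each step: -35, -23, -11, 1, 13, 25 → 37 → 49.
Second part: 8, 10, 15, 23, 34, 48 → 65 → 85 (differences are 2, 5, 8, … (increasing by 3 each time)).
Third part: alternating steps +7, +1, +7, +1, …, so 30, 37, 38, 45, 46, 53 → 54 → 61.
So the next two triples are (37, 65, 54) and (49, 85, 61).

(37, 65, 54), (49, 85, 61)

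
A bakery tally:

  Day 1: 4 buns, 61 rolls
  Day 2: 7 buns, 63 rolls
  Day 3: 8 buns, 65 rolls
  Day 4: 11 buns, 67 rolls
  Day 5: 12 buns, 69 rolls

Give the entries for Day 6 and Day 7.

Buns — alternating steps +3, +1, +3, +1, …: 4, 7, 8, 11, 12 → 15 → 16.
For the rolls, +2 each step: 61, 63, 65, 67, 69 → 71 → 73.
Putting the parts together: 15 buns, 71 rolls and then 16 buns, 73 rolls.

15 buns, 71 rolls; 16 buns, 73 rolls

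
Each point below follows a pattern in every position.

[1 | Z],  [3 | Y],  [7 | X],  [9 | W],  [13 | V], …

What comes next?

[15 | U]

For the first part, alternating steps +2, +4, +2, +4, …: 1, 3, 7, 9, 13 → 15.
Letter goes Z, Y, X, W, V → U (letters move back 1 place in the alphabet).
Putting it together: [15 | U].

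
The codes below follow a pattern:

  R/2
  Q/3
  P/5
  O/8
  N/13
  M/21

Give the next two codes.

Letter — letters move back 1 place in the alphabet: R, Q, P, O, N, M → L → K.
For the second component, each term is the sum of the two before it: 2, 3, 5, 8, 13, 21 → 34 → 55.
So the next two codes are L/34 and K/55.

L/34, K/55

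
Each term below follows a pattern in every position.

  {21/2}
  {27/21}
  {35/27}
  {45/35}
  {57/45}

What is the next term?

First component: 21, 27, 35, 45, 57 → 71 (differences are 6, 8, 10, … (increasing by 2 each time)).
Second component goes 2, 21, 27, 35, 45 → 57 (always the previous value of the first component).
Combining the parts gives {71/57}.

{71/57}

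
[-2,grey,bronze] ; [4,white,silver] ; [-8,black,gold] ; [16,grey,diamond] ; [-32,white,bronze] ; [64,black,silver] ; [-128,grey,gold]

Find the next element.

For the first coordinate, ×(-2) each step: -2, 4, -8, 16, -32, 64, -128 → 256.
Shade: repeats grey → white → black; grey, white, black, grey, white, black, grey → white.
Rank: repeats bronze → silver → gold → diamond; bronze, silver, gold, diamond, bronze, silver, gold → diamond.
Putting it together: [256,white,diamond].

[256,white,diamond]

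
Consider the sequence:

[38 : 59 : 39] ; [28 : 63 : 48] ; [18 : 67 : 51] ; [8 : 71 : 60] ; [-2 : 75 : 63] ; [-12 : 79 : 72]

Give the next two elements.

[-22 : 83 : 75], [-32 : 87 : 84]

First coordinate: −10 each step; 38, 28, 18, 8, -2, -12 → -22 → -32.
Second coordinate — +4 each step: 59, 63, 67, 71, 75, 79 → 83 → 87.
For the third coordinate, alternating steps +9, +3, +9, +3, …: 39, 48, 51, 60, 63, 72 → 75 → 84.
Putting the parts together: [-22 : 83 : 75] and then [-32 : 87 : 84].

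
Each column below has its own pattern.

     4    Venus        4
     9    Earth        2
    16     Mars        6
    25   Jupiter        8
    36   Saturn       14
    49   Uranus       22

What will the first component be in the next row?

64

First component — perfect squares: 2², 3², 4², …: 4, 9, 16, 25, 36, 49 → 64.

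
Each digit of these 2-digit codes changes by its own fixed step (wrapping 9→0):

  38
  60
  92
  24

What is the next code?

56

First digit goes 3, 6, 9, 2 → 5 (+3 each step, mod 10).
Second digit: +2 each step, mod 10, so 8, 0, 2, 4 → 6.
So the next code is 56.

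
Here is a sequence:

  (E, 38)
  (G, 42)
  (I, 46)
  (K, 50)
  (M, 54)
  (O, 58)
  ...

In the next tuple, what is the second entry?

Letter: E, G, I, K, M, O → Q (letters move forward 2 places in the alphabet).
Second entry — +4 each step: 38, 42, 46, 50, 54, 58 → 62.

62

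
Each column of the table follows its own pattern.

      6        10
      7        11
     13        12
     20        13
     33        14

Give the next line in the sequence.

53  15

First component: 6, 7, 13, 20, 33 → 53 (each term is the sum of the two before it).
Second component: +1 each step; 10, 11, 12, 13, 14 → 15.
Putting it together: 53  15.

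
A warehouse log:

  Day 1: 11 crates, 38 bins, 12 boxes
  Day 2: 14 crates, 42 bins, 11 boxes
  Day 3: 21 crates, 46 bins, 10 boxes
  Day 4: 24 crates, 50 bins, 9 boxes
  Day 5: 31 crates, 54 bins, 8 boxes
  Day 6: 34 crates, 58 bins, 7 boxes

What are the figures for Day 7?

41 crates, 62 bins, 6 boxes

Crates: 11, 14, 21, 24, 31, 34 → 41 (alternating steps +3, +7, +3, +7, …).
Bins: +4 each step, so 38, 42, 46, 50, 54, 58 → 62.
Boxes: −1 each step; 12, 11, 10, 9, 8, 7 → 6.
Combining the parts gives 41 crates, 62 bins, 6 boxes.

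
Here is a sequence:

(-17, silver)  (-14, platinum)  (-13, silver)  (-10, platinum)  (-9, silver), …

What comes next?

(-6, platinum)

First part — alternating steps +3, +1, +3, +1, …: -17, -14, -13, -10, -9 → -6.
Metal: silver, platinum, silver, platinum, silver → platinum (alternates silver ↔ platinum).
So the next tuple is (-6, platinum).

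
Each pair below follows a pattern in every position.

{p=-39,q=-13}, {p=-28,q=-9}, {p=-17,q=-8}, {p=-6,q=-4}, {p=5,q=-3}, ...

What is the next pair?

P goes -39, -28, -17, -6, 5 → 16 (+11 each step).
Q goes -13, -9, -8, -4, -3 → 1 (alternating steps +4, +1, +4, +1, …).
So the next pair is {p=16,q=1}.

{p=16,q=1}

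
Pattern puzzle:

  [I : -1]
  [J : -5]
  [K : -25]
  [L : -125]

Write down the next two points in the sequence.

[M : -625], [N : -3125]

Letter — letters move forward 1 place in the alphabet: I, J, K, L → M → N.
Second coordinate goes -1, -5, -25, -125 → -625 → -3125 (×5 each step).
So the next two points are [M : -625] and [N : -3125].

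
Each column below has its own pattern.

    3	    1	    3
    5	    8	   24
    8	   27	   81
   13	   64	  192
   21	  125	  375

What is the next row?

For the first component, each term is the sum of the two before it: 3, 5, 8, 13, 21 → 34.
Second component: perfect cubes: 1³, 2³, 3³, …, so 1, 8, 27, 64, 125 → 216.
Third component goes 3, 24, 81, 192, 375 → 648 (always 3 × the second component).
Putting it together: 34  216  648.

34  216  648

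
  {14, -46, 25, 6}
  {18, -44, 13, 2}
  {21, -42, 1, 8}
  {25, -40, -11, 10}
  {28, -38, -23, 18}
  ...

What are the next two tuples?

First entry: alternating steps +4, +3, +4, +3, …, so 14, 18, 21, 25, 28 → 32 → 35.
Second entry: -46, -44, -42, -40, -38 → -36 → -34 (+2 each step).
Third entry: −12 each step; 25, 13, 1, -11, -23 → -35 → -47.
Fourth entry: each term is the sum of the two before it, so 6, 2, 8, 10, 18 → 28 → 46.
Putting the parts together: {32, -36, -35, 28} and then {35, -34, -47, 46}.

{32, -36, -35, 28}, {35, -34, -47, 46}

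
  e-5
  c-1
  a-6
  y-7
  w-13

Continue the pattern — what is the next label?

Letter: letters move back 2 places in the alphabet, wrapping A→Z; e, c, a, y, w → u.
Second component goes 5, 1, 6, 7, 13 → 20 (each term is the sum of the two before it).
So the next label is u-20.

u-20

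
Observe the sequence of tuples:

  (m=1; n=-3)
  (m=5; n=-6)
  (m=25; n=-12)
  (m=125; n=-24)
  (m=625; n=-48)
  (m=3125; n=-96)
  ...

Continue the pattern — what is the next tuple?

M: ×5 each step, so 1, 5, 25, 125, 625, 3125 → 15625.
For the n, ×2 each step: -3, -6, -12, -24, -48, -96 → -192.
So the next tuple is (m=15625; n=-192).

(m=15625; n=-192)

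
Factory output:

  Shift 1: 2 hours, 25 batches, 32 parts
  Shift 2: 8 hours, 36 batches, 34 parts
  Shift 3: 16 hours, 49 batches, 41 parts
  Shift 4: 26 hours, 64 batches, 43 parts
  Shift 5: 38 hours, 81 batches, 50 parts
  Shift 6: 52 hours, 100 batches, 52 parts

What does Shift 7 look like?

68 hours, 121 batches, 59 parts

For the hours, differences are 6, 8, 10, … (increasing by 2 each time): 2, 8, 16, 26, 38, 52 → 68.
Batches: perfect squares: 5², 6², 7², …; 25, 36, 49, 64, 81, 100 → 121.
Parts goes 32, 34, 41, 43, 50, 52 → 59 (alternating steps +2, +7, +2, +7, …).
Putting it together: 68 hours, 121 batches, 59 parts.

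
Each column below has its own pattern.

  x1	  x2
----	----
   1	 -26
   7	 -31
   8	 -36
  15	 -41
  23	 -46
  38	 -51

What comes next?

Column x1 — each term is the sum of the two before it: 1, 7, 8, 15, 23, 38 → 61.
For the column x2, −5 each step: -26, -31, -36, -41, -46, -51 → -56.
Putting it together: 61  -56.

61  -56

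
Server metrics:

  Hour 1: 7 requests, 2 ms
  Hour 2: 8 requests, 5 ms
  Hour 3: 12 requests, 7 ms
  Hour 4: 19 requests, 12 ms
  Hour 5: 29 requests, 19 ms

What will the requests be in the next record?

42

For the requests, differences are 1, 4, 7, … (increasing by 3 each time): 7, 8, 12, 19, 29 → 42.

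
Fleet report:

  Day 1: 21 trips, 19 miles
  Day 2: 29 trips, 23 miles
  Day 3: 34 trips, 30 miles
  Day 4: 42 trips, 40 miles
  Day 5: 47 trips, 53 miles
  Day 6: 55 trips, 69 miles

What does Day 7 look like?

60 trips, 88 miles

Trips: alternating steps +8, +5, +8, +5, …, so 21, 29, 34, 42, 47, 55 → 60.
Miles goes 19, 23, 30, 40, 53, 69 → 88 (differences are 4, 7, 10, … (increasing by 3 each time)).
So the next record is 60 trips, 88 miles.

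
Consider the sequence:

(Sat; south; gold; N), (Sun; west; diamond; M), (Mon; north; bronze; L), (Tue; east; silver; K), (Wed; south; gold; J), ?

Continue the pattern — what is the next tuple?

(Thu; west; diamond; I)

Day: runs through the weekdays Mon→Sun; Sat, Sun, Mon, Tue, Wed → Thu.
Direction: south, west, north, east, south → west (repeats south → west → north → east).
Rank goes gold, diamond, bronze, silver, gold → diamond (repeats gold → diamond → bronze → silver).
Letter: N, M, L, K, J → I (letters move back 1 place in the alphabet).
So the next tuple is (Thu; west; diamond; I).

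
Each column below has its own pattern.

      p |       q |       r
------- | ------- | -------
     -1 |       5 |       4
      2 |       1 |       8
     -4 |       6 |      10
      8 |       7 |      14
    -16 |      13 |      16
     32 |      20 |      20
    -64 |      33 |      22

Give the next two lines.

128  53  26; -256  86  28

Column p: ×(-2) each step, so -1, 2, -4, 8, -16, 32, -64 → 128 → -256.
Column q: each term is the sum of the two before it; 5, 1, 6, 7, 13, 20, 33 → 53 → 86.
For the column r, alternating steps +4, +2, +4, +2, …: 4, 8, 10, 14, 16, 20, 22 → 26 → 28.
Putting the parts together: 128  53  26 and then -256  86  28.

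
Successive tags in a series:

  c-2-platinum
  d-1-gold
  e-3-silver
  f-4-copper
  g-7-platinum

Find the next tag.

h-11-gold

Letter: letters move forward 1 place in the alphabet, so c, d, e, f, g → h.
Second component: each term is the sum of the two before it, so 2, 1, 3, 4, 7 → 11.
Metal: repeats platinum → gold → silver → copper; platinum, gold, silver, copper, platinum → gold.
Combining the parts gives h-11-gold.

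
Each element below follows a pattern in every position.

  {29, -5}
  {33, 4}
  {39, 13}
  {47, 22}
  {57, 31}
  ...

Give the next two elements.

{69, 40}, {83, 49}

First component goes 29, 33, 39, 47, 57 → 69 → 83 (differences are 4, 6, 8, … (increasing by 2 each time)).
Second component: -5, 4, 13, 22, 31 → 40 → 49 (+9 each step).
Putting the parts together: {69, 40} and then {83, 49}.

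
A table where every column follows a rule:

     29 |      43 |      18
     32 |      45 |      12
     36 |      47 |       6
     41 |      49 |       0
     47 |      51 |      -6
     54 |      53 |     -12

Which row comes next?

62  55  -18

For the first component, differences are 3, 4, 5, … (increasing by 1 each time): 29, 32, 36, 41, 47, 54 → 62.
Second component: +2 each step; 43, 45, 47, 49, 51, 53 → 55.
Third component goes 18, 12, 6, 0, -6, -12 → -18 (−6 each step).
Combining the parts gives 62  55  -18.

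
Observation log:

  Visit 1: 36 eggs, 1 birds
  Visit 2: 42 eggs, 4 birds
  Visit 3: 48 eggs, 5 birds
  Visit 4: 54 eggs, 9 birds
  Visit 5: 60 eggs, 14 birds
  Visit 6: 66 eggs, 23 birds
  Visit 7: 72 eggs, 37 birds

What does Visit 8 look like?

78 eggs, 60 birds

Eggs: +6 each step; 36, 42, 48, 54, 60, 66, 72 → 78.
Birds — each term is the sum of the two before it: 1, 4, 5, 9, 14, 23, 37 → 60.
Combining the parts gives 78 eggs, 60 birds.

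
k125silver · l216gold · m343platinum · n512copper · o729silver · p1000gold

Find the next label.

q1331platinum

Letter: letters move forward 1 place in the alphabet; k, l, m, n, o, p → q.
For the second component, perfect cubes: 5³, 6³, 7³, …: 125, 216, 343, 512, 729, 1000 → 1331.
For the metal, repeats silver → gold → platinum → copper: silver, gold, platinum, copper, silver, gold → platinum.
Putting it together: q1331platinum.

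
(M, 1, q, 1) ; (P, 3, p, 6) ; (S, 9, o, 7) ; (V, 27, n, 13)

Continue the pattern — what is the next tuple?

(Y, 81, m, 20)

For the first letter, letters move forward 3 places in the alphabet: M, P, S, V → Y.
Second component goes 1, 3, 9, 27 → 81 (×3 each step).
Second letter — letters move back 1 place in the alphabet: q, p, o, n → m.
Fourth component: each term is the sum of the two before it; 1, 6, 7, 13 → 20.
So the next tuple is (Y, 81, m, 20).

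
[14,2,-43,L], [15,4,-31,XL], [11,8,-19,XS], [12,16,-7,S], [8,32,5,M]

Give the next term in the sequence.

[9,64,17,L]

For the first coordinate, alternating steps +1, −4, +1, −4, …: 14, 15, 11, 12, 8 → 9.
Second coordinate — ×2 each step: 2, 4, 8, 16, 32 → 64.
Third coordinate: -43, -31, -19, -7, 5 → 17 (+12 each step).
Size — runs through clothing sizes XS→XL: L, XL, XS, S, M → L.
Putting it together: [9,64,17,L].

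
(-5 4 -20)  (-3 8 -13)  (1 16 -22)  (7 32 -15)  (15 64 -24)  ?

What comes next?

First part: differences are 2, 4, 6, … (increasing by 2 each time); -5, -3, 1, 7, 15 → 25.
Second part: ×2 each step; 4, 8, 16, 32, 64 → 128.
For the third part, alternating steps +7, −9, +7, −9, …: -20, -13, -22, -15, -24 → -17.
So the next element is (25 128 -17).

(25 128 -17)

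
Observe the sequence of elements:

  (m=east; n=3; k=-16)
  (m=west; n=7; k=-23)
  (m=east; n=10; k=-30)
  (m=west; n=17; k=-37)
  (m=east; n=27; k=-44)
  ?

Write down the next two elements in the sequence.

M: alternates east ↔ west, so east, west, east, west, east → west → east.
N — each term is the sum of the two before it: 3, 7, 10, 17, 27 → 44 → 71.
K: −7 each step, so -16, -23, -30, -37, -44 → -51 → -58.
Putting the parts together: (m=west; n=44; k=-51) and then (m=east; n=71; k=-58).

(m=west; n=44; k=-51), (m=east; n=71; k=-58)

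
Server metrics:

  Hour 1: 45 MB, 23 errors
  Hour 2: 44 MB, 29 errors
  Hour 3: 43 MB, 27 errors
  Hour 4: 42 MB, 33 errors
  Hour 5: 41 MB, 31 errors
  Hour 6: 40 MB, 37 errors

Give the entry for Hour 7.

39 MB, 35 errors

MB goes 45, 44, 43, 42, 41, 40 → 39 (−1 each step).
Errors — alternating steps +6, −2, +6, −2, …: 23, 29, 27, 33, 31, 37 → 35.
Putting it together: 39 MB, 35 errors.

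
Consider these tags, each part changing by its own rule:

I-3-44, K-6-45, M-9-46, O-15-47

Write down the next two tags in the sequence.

Letter: letters move forward 2 places in the alphabet, so I, K, M, O → Q → S.
For the second component, each term is the sum of the two before it: 3, 6, 9, 15 → 24 → 39.
Third component: 44, 45, 46, 47 → 48 → 49 (+1 each step).
Putting the parts together: Q-24-48 and then S-39-49.

Q-24-48, S-39-49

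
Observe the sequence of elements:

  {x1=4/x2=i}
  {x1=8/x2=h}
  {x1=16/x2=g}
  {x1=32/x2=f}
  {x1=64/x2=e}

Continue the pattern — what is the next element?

{x1=128/x2=d}

X1: ×2 each step, so 4, 8, 16, 32, 64 → 128.
X2 — letters move back 1 place in the alphabet: i, h, g, f, e → d.
Combining the parts gives {x1=128/x2=d}.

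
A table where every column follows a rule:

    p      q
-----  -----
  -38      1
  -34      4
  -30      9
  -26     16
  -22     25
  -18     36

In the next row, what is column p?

-14

Column p: +4 each step; -38, -34, -30, -26, -22, -18 → -14.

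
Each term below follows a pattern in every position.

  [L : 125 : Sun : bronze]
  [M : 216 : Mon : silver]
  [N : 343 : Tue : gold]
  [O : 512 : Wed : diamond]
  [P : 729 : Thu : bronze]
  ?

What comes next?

Letter — letters move forward 1 place in the alphabet: L, M, N, O, P → Q.
Second entry: perfect cubes: 5³, 6³, 7³, …; 125, 216, 343, 512, 729 → 1000.
For the day, runs through the weekdays Mon→Sun: Sun, Mon, Tue, Wed, Thu → Fri.
Rank — repeats bronze → silver → gold → diamond: bronze, silver, gold, diamond, bronze → silver.
So the next term is [Q : 1000 : Fri : silver].

[Q : 1000 : Fri : silver]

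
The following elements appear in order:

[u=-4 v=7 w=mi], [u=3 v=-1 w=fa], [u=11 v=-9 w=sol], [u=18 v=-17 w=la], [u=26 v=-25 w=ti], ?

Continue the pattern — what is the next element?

U: alternating steps +7, +8, +7, +8, …, so -4, 3, 11, 18, 26 → 33.
V: 7, -1, -9, -17, -25 → -33 (−8 each step).
For the w, runs through the solfège scale do→ti: mi, fa, sol, la, ti → do.
So the next element is [u=33 v=-33 w=do].

[u=33 v=-33 w=do]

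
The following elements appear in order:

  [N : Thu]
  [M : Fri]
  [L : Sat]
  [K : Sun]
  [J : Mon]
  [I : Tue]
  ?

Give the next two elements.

[H : Wed], [G : Thu]

Letter — letters move back 1 place in the alphabet: N, M, L, K, J, I → H → G.
Day: runs through the weekdays Mon→Sun; Thu, Fri, Sat, Sun, Mon, Tue → Wed → Thu.
Putting the parts together: [H : Wed] and then [G : Thu].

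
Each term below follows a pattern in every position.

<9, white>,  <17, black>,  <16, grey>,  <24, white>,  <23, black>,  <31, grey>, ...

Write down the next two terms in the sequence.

First value: alternating steps +8, −1, +8, −1, …; 9, 17, 16, 24, 23, 31 → 30 → 38.
Shade: white, black, grey, white, black, grey → white → black (repeats white → black → grey).
So the next two terms are <30, white> and <38, black>.

<30, white>, <38, black>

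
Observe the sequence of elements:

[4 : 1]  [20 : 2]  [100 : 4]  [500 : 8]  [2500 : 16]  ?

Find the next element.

First component: ×5 each step; 4, 20, 100, 500, 2500 → 12500.
Second component: ×2 each step; 1, 2, 4, 8, 16 → 32.
So the next element is [12500 : 32].

[12500 : 32]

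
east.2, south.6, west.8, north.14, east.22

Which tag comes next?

south.36

Direction: east, south, west, north, east → south (repeats east → south → west → north).
Second component: 2, 6, 8, 14, 22 → 36 (each term is the sum of the two before it).
So the next tag is south.36.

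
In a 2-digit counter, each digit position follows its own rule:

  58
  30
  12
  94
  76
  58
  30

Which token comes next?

12

First digit goes 5, 3, 1, 9, 7, 5, 3 → 1 (−2 each step, mod 10).
For the second digit, +2 each step, mod 10: 8, 0, 2, 4, 6, 8, 0 → 2.
Putting it together: 12.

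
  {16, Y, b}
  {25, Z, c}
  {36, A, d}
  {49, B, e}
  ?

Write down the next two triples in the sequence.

{64, C, f}, {81, D, g}

First part goes 16, 25, 36, 49 → 64 → 81 (perfect squares: 4², 5², 6², …).
First letter: Y, Z, A, B → C → D (letters move forward 1 place in the alphabet, wrapping Z→A).
Second letter — letters move forward 1 place in the alphabet: b, c, d, e → f → g.
Putting the parts together: {64, C, f} and then {81, D, g}.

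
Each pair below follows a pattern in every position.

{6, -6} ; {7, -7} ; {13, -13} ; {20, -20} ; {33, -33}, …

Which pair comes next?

{53, -53}

First slot — each term is the sum of the two before it: 6, 7, 13, 20, 33 → 53.
Second slot: always the negative of the first slot; -6, -7, -13, -20, -33 → -53.
Combining the parts gives {53, -53}.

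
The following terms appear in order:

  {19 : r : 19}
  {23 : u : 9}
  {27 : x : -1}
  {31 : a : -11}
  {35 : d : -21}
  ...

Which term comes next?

First entry: +4 each step, so 19, 23, 27, 31, 35 → 39.
For the letter, letters move forward 3 places in the alphabet, wrapping Z→A: r, u, x, a, d → g.
Third entry goes 19, 9, -1, -11, -21 → -31 (−10 each step).
So the next term is {39 : g : -31}.

{39 : g : -31}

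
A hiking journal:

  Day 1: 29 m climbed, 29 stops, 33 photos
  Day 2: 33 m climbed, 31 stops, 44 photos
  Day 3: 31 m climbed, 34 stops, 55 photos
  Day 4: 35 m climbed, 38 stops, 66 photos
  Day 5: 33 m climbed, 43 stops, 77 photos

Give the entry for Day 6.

37 m climbed, 49 stops, 88 photos

M climbed — alternating steps +4, −2, +4, −2, …: 29, 33, 31, 35, 33 → 37.
For the stops, differences are 2, 3, 4, … (increasing by 1 each time): 29, 31, 34, 38, 43 → 49.
Photos: +11 each step; 33, 44, 55, 66, 77 → 88.
Putting it together: 37 m climbed, 49 stops, 88 photos.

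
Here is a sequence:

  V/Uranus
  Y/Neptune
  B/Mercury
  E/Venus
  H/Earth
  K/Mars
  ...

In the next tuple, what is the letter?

N

Letter goes V, Y, B, E, H, K → N (letters move forward 3 places in the alphabet, wrapping Z→A).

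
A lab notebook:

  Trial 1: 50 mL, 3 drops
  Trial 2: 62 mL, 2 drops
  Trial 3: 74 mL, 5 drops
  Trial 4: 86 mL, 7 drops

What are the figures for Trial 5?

ML goes 50, 62, 74, 86 → 98 (+12 each step).
Drops — each term is the sum of the two before it: 3, 2, 5, 7 → 12.
Putting it together: 98 mL, 12 drops.

98 mL, 12 drops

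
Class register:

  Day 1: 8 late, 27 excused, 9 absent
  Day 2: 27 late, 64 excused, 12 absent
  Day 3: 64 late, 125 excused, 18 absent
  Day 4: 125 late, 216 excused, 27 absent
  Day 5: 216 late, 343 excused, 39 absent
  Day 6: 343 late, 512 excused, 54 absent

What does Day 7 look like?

Late: perfect cubes: 2³, 3³, 4³, …, so 8, 27, 64, 125, 216, 343 → 512.
Excused goes 27, 64, 125, 216, 343, 512 → 729 (perfect cubes: 3³, 4³, 5³, …).
Absent: differences are 3, 6, 9, … (increasing by 3 each time); 9, 12, 18, 27, 39, 54 → 72.
Combining the parts gives 512 late, 729 excused, 72 absent.

512 late, 729 excused, 72 absent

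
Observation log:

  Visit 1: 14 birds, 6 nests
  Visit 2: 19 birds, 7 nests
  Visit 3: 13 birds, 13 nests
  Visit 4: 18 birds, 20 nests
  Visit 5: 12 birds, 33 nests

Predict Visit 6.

Birds goes 14, 19, 13, 18, 12 → 17 (alternating steps +5, −6, +5, −6, …).
Nests goes 6, 7, 13, 20, 33 → 53 (each term is the sum of the two before it).
Putting it together: 17 birds, 53 nests.

17 birds, 53 nests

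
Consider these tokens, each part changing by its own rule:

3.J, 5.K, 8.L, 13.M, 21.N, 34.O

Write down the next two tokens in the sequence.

First component: 3, 5, 8, 13, 21, 34 → 55 → 89 (each term is the sum of the two before it).
Letter: letters move forward 1 place in the alphabet; J, K, L, M, N, O → P → Q.
Putting the parts together: 55.P and then 89.Q.

55.P then 89.Q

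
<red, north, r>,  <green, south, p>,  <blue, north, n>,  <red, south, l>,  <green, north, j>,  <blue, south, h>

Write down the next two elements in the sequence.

For the colour, repeats red → green → blue: red, green, blue, red, green, blue → red → green.
For the direction, alternates north ↔ south: north, south, north, south, north, south → north → south.
Letter — letters move back 2 places in the alphabet: r, p, n, l, j, h → f → d.
So the next two elements are <red, north, f> and <green, south, d>.

<red, north, f>, <green, south, d>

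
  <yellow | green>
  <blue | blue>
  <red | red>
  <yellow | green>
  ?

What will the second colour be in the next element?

First colour goes yellow, blue, red, yellow → blue (repeats yellow → blue → red).
Second colour: green, blue, red, green → blue (repeats green → blue → red).

blue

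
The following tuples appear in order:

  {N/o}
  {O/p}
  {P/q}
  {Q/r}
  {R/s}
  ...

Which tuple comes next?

{S/t}

First letter — letters move forward 1 place in the alphabet: N, O, P, Q, R → S.
Second letter: o, p, q, r, s → t (letters move forward 1 place in the alphabet).
Putting it together: {S/t}.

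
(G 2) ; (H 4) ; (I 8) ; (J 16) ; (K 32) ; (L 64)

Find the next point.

Letter goes G, H, I, J, K, L → M (letters move forward 1 place in the alphabet).
Second slot: ×2 each step, so 2, 4, 8, 16, 32, 64 → 128.
Putting it together: (M 128).

(M 128)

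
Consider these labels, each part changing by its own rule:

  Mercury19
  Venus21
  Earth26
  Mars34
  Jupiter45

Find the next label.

Saturn59

Planet: Mercury, Venus, Earth, Mars, Jupiter → Saturn (runs through the planets Mercury→Neptune).
Second component: 19, 21, 26, 34, 45 → 59 (differences are 2, 5, 8, … (increasing by 3 each time)).
So the next label is Saturn59.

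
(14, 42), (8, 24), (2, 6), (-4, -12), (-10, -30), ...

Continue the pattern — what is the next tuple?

(-16, -48)

For the first part, −6 each step: 14, 8, 2, -4, -10 → -16.
Second part: 42, 24, 6, -12, -30 → -48 (always 3 × the first part).
Combining the parts gives (-16, -48).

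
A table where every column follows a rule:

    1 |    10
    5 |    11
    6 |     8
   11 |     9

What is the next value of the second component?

Second component: alternating steps +1, −3, +1, −3, …, so 10, 11, 8, 9 → 6.

6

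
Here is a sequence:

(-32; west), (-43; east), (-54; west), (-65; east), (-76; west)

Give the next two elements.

First slot — −11 each step: -32, -43, -54, -65, -76 → -87 → -98.
For the direction, alternates west ↔ east: west, east, west, east, west → east → west.
Putting the parts together: (-87; east) and then (-98; west).

(-87; east), (-98; west)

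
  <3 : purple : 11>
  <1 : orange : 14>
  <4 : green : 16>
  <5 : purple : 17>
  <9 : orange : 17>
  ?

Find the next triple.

For the first entry, each term is the sum of the two before it: 3, 1, 4, 5, 9 → 14.
Colour: repeats purple → orange → green, so purple, orange, green, purple, orange → green.
Third entry: differences are 3, 2, 1, … (decreasing by 1 each time), so 11, 14, 16, 17, 17 → 16.
Putting it together: <14 : green : 16>.

<14 : green : 16>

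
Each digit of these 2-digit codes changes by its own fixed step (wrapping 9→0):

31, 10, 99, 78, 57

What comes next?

First digit: −2 each step, mod 10; 3, 1, 9, 7, 5 → 3.
Second digit: 1, 0, 9, 8, 7 → 6 (−1 each step, mod 10).
Putting it together: 36.

36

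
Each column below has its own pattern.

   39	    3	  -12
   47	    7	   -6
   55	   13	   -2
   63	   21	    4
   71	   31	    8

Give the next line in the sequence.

For the first component, +8 each step: 39, 47, 55, 63, 71 → 79.
Second component — differences are 4, 6, 8, … (increasing by 2 each time): 3, 7, 13, 21, 31 → 43.
Third component — alternating steps +6, +4, +6, +4, …: -12, -6, -2, 4, 8 → 14.
So the next line is 79  43  14.

79  43  14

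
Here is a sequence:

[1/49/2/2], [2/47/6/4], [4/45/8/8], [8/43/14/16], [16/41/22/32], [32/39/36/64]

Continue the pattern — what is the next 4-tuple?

First value: ×2 each step; 1, 2, 4, 8, 16, 32 → 64.
For the second value, −2 each step: 49, 47, 45, 43, 41, 39 → 37.
Third value: each term is the sum of the two before it, so 2, 6, 8, 14, 22, 36 → 58.
Fourth value: always 2 × the first value, so 2, 4, 8, 16, 32, 64 → 128.
Combining the parts gives [64/37/58/128].

[64/37/58/128]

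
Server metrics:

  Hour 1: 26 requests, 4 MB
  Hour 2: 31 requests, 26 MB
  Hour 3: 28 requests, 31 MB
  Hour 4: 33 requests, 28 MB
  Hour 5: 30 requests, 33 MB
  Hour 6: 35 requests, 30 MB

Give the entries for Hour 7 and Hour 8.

32 requests, 35 MB; 37 requests, 32 MB

Requests: alternating steps +5, −3, +5, −3, …, so 26, 31, 28, 33, 30, 35 → 32 → 37.
MB: 4, 26, 31, 28, 33, 30 → 35 → 32 (always the previous value of the requests).
So the next two rows are 32 requests, 35 MB and 37 requests, 32 MB.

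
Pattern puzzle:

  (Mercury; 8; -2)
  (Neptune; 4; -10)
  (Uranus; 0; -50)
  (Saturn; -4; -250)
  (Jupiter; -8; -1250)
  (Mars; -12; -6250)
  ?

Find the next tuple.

(Earth; -16; -31250)

Planet goes Mercury, Neptune, Uranus, Saturn, Jupiter, Mars → Earth (runs backward through the planets Mercury→Neptune).
Second value: 8, 4, 0, -4, -8, -12 → -16 (−4 each step).
Third value goes -2, -10, -50, -250, -1250, -6250 → -31250 (×5 each step).
Combining the parts gives (Earth; -16; -31250).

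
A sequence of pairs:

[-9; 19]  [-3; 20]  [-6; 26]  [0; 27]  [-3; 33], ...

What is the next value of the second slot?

34

For the second slot, alternating steps +1, +6, +1, +6, …: 19, 20, 26, 27, 33 → 34.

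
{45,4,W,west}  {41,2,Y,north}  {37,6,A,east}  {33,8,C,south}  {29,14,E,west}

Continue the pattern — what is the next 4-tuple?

First coordinate — −4 each step: 45, 41, 37, 33, 29 → 25.
Second coordinate: 4, 2, 6, 8, 14 → 22 (each term is the sum of the two before it).
Letter goes W, Y, A, C, E → G (letters move forward 2 places in the alphabet, wrapping Z→A).
For the direction, repeats west → north → east → south: west, north, east, south, west → north.
Putting it together: {25,22,G,north}.

{25,22,G,north}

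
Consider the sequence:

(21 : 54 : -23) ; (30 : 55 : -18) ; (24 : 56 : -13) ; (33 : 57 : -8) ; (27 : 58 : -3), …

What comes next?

(36 : 59 : 2)

First slot goes 21, 30, 24, 33, 27 → 36 (alternating steps +9, −6, +9, −6, …).
For the second slot, +1 each step: 54, 55, 56, 57, 58 → 59.
Third slot goes -23, -18, -13, -8, -3 → 2 (+5 each step).
Combining the parts gives (36 : 59 : 2).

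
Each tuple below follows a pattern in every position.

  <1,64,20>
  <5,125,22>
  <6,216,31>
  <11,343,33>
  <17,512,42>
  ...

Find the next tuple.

<28,729,44>

First component: each term is the sum of the two before it, so 1, 5, 6, 11, 17 → 28.
Second component: perfect cubes: 4³, 5³, 6³, …; 64, 125, 216, 343, 512 → 729.
Third component — alternating steps +2, +9, +2, +9, …: 20, 22, 31, 33, 42 → 44.
So the next tuple is <28,729,44>.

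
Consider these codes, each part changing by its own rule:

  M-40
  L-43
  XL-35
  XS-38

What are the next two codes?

S-30 then M-33

For the size, runs through clothing sizes XS→XL: M, L, XL, XS → S → M.
Second component — alternating steps +3, −8, +3, −8, …: 40, 43, 35, 38 → 30 → 33.
So the next two codes are S-30 and M-33.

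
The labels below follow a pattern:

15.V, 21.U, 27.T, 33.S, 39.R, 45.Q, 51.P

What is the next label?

57.O

First component goes 15, 21, 27, 33, 39, 45, 51 → 57 (+6 each step).
Letter goes V, U, T, S, R, Q, P → O (letters move back 1 place in the alphabet).
Putting it together: 57.O.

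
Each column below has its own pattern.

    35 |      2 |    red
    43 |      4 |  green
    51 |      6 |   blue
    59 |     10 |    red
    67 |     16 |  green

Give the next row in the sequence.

First component goes 35, 43, 51, 59, 67 → 75 (+8 each step).
Second component: each term is the sum of the two before it, so 2, 4, 6, 10, 16 → 26.
For the colour, repeats red → green → blue: red, green, blue, red, green → blue.
Putting it together: 75  26  blue.

75  26  blue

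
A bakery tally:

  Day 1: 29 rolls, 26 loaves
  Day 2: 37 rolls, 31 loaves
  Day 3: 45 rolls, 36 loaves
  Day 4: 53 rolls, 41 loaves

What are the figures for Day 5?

Rolls: +8 each step, so 29, 37, 45, 53 → 61.
Loaves: 26, 31, 36, 41 → 46 (+5 each step).
So the next line is 61 rolls, 46 loaves.

61 rolls, 46 loaves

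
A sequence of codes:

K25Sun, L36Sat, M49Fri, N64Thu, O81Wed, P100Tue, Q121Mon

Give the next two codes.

R144Sun, S169Sat

Letter — letters move forward 1 place in the alphabet: K, L, M, N, O, P, Q → R → S.
For the second component, perfect squares: 5², 6², 7², …: 25, 36, 49, 64, 81, 100, 121 → 144 → 169.
Day goes Sun, Sat, Fri, Thu, Wed, Tue, Mon → Sun → Sat (runs backward through the weekdays Mon→Sun).
Putting the parts together: R144Sun and then S169Sat.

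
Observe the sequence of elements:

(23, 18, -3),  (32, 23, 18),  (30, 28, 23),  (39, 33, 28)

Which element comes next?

First coordinate — alternating steps +9, −2, +9, −2, …: 23, 32, 30, 39 → 37.
Second coordinate — +5 each step: 18, 23, 28, 33 → 38.
Third coordinate: always the previous value of the second coordinate; -3, 18, 23, 28 → 33.
So the next element is (37, 38, 33).

(37, 38, 33)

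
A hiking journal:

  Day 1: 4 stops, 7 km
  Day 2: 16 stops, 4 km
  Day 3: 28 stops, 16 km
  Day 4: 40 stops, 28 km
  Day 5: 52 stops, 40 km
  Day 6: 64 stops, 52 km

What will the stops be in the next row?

Stops: +12 each step, so 4, 16, 28, 40, 52, 64 → 76.

76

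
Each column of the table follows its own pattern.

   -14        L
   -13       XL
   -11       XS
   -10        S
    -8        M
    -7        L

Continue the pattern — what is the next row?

-5  XL

First component: -14, -13, -11, -10, -8, -7 → -5 (alternating steps +1, +2, +1, +2, …).
Size: L, XL, XS, S, M, L → XL (repeats L → XL → XS → S → M).
So the next row is -5  XL.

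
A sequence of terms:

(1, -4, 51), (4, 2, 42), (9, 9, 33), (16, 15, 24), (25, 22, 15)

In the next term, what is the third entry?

For the first entry, perfect squares: 1², 2², 3², …: 1, 4, 9, 16, 25 → 36.
Second entry: alternating steps +6, +7, +6, +7, …; -4, 2, 9, 15, 22 → 28.
Third entry: −9 each step; 51, 42, 33, 24, 15 → 6.

6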